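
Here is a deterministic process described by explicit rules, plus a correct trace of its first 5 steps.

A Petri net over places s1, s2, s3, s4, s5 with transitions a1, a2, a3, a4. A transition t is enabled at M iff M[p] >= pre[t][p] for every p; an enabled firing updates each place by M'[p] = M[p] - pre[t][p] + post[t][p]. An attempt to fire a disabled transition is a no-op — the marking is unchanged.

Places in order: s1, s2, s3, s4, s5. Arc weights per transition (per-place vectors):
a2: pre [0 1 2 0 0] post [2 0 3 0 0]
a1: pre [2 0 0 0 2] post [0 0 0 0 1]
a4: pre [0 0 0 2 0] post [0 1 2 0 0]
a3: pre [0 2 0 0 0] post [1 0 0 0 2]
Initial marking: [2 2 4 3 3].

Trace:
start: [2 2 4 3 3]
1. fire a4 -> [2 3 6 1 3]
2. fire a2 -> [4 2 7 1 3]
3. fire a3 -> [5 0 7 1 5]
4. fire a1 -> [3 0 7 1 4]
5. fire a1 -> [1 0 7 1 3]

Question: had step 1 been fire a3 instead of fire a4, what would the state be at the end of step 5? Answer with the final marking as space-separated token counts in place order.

1 0 4 3 4

(re-executing from step 1 with the substitution; state before step 1: [2 2 4 3 3])
1. fire a3 -> [3 0 4 3 5]
2. fire a2 -> [3 0 4 3 5]
3. fire a3 -> [3 0 4 3 5]
4. fire a1 -> [1 0 4 3 4]
5. fire a1 -> [1 0 4 3 4]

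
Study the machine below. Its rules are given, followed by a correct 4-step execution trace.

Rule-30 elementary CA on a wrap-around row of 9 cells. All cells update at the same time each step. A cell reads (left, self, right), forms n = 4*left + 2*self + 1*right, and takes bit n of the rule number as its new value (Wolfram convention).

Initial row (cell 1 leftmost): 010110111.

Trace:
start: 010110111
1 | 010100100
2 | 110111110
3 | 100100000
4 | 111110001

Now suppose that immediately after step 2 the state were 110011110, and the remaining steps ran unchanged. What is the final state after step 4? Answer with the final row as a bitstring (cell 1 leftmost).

101001001

state after step 2 := 110011110
3 | 101110000
4 | 101001001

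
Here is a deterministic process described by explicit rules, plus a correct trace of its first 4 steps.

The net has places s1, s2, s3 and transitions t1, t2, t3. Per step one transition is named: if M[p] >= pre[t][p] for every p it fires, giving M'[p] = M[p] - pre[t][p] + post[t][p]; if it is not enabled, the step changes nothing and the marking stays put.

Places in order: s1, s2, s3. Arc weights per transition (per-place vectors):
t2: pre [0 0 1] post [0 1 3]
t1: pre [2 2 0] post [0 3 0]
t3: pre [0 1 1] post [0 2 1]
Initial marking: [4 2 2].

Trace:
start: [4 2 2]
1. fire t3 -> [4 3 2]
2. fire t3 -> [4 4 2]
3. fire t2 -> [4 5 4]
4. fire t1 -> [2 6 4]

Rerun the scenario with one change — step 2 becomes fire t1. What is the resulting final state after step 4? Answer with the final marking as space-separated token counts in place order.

(re-executing from step 2 with the substitution; state before step 2: [4 3 2])
2. fire t1 -> [2 4 2]
3. fire t2 -> [2 5 4]
4. fire t1 -> [0 6 4]

0 6 4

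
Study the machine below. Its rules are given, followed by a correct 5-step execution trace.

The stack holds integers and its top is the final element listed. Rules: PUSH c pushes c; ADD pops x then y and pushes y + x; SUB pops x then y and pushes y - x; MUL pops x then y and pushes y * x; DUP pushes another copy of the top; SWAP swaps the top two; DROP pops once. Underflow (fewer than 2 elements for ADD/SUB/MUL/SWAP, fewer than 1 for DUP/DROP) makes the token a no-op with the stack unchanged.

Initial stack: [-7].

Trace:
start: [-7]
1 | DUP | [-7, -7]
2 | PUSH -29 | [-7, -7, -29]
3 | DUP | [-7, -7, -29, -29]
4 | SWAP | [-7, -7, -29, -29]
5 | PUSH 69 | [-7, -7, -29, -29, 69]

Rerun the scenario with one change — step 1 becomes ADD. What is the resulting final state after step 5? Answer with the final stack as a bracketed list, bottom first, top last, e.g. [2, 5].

[-7, -29, -29, 69]

(re-executing from step 1 with the substitution; state before step 1: [-7])
1 | ADD | [-7]
2 | PUSH -29 | [-7, -29]
3 | DUP | [-7, -29, -29]
4 | SWAP | [-7, -29, -29]
5 | PUSH 69 | [-7, -29, -29, 69]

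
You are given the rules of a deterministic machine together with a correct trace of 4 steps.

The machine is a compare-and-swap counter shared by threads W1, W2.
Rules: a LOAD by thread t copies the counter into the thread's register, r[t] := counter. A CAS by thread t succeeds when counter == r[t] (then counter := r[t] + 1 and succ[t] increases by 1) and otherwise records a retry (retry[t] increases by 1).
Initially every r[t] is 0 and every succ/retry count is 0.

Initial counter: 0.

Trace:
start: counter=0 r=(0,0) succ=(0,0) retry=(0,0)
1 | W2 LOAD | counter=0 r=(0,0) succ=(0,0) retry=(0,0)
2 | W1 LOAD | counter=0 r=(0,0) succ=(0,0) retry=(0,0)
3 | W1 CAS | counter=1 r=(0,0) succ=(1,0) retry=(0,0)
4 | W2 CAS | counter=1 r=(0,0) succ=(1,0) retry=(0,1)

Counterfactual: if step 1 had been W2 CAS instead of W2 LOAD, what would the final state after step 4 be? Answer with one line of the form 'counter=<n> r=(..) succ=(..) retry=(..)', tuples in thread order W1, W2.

(re-executing from step 1 with the substitution; state before step 1: counter=0 r=(0,0) succ=(0,0) retry=(0,0))
1 | W2 CAS | counter=1 r=(0,0) succ=(0,1) retry=(0,0)
2 | W1 LOAD | counter=1 r=(1,0) succ=(0,1) retry=(0,0)
3 | W1 CAS | counter=2 r=(1,0) succ=(1,1) retry=(0,0)
4 | W2 CAS | counter=2 r=(1,0) succ=(1,1) retry=(0,1)

counter=2 r=(1,0) succ=(1,1) retry=(0,1)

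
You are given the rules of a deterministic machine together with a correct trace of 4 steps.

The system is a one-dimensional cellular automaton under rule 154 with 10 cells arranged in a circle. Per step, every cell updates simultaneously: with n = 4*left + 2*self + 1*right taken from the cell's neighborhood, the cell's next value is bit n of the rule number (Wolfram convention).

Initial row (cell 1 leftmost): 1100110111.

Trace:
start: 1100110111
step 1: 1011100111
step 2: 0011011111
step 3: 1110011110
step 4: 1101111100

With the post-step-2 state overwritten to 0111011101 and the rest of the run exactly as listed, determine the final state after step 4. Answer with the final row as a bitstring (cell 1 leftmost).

state after step 2 := 0111011101
step 3: 0110011000
step 4: 1101110100

1101110100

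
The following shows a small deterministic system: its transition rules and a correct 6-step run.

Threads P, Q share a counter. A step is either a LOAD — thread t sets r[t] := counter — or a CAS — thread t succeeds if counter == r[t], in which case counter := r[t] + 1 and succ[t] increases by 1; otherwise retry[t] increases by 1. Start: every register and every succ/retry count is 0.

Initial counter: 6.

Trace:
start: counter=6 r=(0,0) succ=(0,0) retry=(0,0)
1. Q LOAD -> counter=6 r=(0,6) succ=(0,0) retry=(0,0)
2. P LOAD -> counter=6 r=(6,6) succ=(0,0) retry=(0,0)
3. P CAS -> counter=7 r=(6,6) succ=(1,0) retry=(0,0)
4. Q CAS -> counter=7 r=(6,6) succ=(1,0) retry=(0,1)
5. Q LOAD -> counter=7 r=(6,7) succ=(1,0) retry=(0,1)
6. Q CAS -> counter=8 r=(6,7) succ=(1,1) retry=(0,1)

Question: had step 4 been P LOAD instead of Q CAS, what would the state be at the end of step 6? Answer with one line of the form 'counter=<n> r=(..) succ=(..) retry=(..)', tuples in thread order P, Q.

(re-executing from step 4 with the substitution; state before step 4: counter=7 r=(6,6) succ=(1,0) retry=(0,0))
4. P LOAD -> counter=7 r=(7,6) succ=(1,0) retry=(0,0)
5. Q LOAD -> counter=7 r=(7,7) succ=(1,0) retry=(0,0)
6. Q CAS -> counter=8 r=(7,7) succ=(1,1) retry=(0,0)

counter=8 r=(7,7) succ=(1,1) retry=(0,0)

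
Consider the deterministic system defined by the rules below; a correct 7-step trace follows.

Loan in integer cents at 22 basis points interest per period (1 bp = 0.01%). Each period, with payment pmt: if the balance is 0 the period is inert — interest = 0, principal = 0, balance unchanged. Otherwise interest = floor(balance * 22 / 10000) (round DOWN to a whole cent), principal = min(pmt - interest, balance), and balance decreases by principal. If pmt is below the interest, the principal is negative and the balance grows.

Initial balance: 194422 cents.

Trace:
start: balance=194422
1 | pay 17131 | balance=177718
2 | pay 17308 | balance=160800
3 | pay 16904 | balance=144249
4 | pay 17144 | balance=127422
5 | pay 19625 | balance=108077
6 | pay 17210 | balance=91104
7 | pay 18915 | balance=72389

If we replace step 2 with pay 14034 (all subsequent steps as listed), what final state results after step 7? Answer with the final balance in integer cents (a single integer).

75699

(re-executing from step 2 with the substitution; state before step 2: balance=177718)
2 | pay 14034 | balance=164074
3 | pay 16904 | balance=147530
4 | pay 17144 | balance=130710
5 | pay 19625 | balance=111372
6 | pay 17210 | balance=94407
7 | pay 18915 | balance=75699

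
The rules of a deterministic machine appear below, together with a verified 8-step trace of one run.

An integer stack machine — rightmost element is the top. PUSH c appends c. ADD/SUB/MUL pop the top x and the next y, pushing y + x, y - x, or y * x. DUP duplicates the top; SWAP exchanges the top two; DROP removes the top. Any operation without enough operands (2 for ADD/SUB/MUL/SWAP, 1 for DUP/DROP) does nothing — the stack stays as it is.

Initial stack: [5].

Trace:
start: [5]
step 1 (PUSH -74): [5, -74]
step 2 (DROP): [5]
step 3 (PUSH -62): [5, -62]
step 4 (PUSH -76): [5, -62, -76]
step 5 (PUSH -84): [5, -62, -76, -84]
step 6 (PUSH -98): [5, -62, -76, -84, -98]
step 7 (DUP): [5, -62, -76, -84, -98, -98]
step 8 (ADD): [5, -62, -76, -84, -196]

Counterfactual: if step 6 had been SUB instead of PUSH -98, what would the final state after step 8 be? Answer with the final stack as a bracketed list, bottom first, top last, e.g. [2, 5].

(re-executing from step 6 with the substitution; state before step 6: [5, -62, -76, -84])
step 6 (SUB): [5, -62, 8]
step 7 (DUP): [5, -62, 8, 8]
step 8 (ADD): [5, -62, 16]

[5, -62, 16]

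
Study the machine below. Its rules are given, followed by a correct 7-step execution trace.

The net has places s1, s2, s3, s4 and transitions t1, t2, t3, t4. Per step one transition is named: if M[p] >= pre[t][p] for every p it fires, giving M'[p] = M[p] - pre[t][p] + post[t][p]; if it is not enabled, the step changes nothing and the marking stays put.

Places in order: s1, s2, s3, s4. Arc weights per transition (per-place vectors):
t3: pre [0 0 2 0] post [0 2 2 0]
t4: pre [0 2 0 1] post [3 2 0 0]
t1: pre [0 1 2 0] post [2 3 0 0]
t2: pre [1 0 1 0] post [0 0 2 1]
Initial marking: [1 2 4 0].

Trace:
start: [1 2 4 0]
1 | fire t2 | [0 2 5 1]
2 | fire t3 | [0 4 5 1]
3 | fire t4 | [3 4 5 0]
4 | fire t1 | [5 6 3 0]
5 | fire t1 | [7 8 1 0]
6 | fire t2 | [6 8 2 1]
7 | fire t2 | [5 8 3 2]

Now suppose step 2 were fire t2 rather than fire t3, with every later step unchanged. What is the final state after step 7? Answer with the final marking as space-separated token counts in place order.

(re-executing from step 2 with the substitution; state before step 2: [0 2 5 1])
2 | fire t2 | [0 2 5 1]
3 | fire t4 | [3 2 5 0]
4 | fire t1 | [5 4 3 0]
5 | fire t1 | [7 6 1 0]
6 | fire t2 | [6 6 2 1]
7 | fire t2 | [5 6 3 2]

5 6 3 2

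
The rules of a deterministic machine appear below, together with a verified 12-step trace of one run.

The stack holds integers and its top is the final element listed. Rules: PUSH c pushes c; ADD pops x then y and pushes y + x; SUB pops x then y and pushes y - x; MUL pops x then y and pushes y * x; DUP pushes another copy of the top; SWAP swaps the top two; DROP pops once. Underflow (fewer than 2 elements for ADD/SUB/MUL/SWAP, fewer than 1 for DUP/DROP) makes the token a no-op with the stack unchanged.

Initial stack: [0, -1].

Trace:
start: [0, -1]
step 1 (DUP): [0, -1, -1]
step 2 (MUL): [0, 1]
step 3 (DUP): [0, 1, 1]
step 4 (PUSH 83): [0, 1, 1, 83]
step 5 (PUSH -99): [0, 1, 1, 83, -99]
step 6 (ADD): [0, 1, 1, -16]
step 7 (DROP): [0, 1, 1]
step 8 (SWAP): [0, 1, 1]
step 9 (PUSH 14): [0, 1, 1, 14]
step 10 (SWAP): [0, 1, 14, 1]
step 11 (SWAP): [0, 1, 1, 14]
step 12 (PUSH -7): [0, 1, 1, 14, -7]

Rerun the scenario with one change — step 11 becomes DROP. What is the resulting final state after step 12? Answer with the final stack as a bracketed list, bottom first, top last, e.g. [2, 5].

(re-executing from step 11 with the substitution; state before step 11: [0, 1, 14, 1])
step 11 (DROP): [0, 1, 14]
step 12 (PUSH -7): [0, 1, 14, -7]

[0, 1, 14, -7]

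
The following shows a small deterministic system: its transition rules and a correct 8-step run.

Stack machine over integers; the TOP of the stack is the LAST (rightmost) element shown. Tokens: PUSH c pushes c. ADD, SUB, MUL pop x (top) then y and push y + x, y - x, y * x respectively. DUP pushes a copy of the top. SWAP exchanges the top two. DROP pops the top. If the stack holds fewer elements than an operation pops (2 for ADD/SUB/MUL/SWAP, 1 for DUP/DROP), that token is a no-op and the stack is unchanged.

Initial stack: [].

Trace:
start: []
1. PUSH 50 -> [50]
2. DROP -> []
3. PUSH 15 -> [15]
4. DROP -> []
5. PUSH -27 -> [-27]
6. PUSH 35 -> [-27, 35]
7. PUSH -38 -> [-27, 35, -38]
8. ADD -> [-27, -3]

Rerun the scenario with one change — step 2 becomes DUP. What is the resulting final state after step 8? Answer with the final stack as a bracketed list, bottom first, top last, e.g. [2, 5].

[50, 50, -27, -3]

(re-executing from step 2 with the substitution; state before step 2: [50])
2. DUP -> [50, 50]
3. PUSH 15 -> [50, 50, 15]
4. DROP -> [50, 50]
5. PUSH -27 -> [50, 50, -27]
6. PUSH 35 -> [50, 50, -27, 35]
7. PUSH -38 -> [50, 50, -27, 35, -38]
8. ADD -> [50, 50, -27, -3]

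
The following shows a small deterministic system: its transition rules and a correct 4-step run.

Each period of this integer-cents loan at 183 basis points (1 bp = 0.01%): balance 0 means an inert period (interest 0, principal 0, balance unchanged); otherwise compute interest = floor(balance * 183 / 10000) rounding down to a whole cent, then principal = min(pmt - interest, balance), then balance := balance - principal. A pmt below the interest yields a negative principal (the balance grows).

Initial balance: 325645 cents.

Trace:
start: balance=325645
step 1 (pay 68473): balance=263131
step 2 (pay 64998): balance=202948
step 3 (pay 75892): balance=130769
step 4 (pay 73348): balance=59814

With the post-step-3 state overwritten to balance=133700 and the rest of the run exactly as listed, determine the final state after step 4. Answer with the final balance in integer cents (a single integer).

state after step 3 := balance=133700
step 4 (pay 73348): balance=62798

62798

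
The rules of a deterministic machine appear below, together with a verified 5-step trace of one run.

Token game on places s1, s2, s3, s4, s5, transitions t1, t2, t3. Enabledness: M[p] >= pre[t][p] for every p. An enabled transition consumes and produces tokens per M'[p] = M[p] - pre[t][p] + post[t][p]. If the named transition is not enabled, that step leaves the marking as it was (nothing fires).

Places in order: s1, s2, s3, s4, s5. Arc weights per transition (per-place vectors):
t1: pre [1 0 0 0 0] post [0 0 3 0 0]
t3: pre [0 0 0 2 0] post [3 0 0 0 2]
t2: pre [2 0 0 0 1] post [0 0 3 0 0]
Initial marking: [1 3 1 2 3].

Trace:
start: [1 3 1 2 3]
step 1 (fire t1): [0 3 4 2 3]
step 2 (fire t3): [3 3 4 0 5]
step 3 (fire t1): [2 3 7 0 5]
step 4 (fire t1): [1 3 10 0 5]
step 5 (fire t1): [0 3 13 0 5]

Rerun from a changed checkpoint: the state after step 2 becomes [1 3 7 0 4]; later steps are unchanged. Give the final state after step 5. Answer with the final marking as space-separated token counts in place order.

state after step 2 := [1 3 7 0 4]
step 3 (fire t1): [0 3 10 0 4]
step 4 (fire t1): [0 3 10 0 4]
step 5 (fire t1): [0 3 10 0 4]

0 3 10 0 4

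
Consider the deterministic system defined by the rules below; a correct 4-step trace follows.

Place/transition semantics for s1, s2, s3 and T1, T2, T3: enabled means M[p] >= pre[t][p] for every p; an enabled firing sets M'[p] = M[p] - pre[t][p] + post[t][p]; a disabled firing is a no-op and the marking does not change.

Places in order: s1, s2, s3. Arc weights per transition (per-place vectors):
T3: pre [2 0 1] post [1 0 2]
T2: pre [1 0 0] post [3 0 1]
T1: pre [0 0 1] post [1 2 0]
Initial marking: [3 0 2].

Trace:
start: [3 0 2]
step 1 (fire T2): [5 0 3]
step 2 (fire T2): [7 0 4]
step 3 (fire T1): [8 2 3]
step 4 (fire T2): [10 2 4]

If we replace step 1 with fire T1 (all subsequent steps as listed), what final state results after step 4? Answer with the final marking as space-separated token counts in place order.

(re-executing from step 1 with the substitution; state before step 1: [3 0 2])
step 1 (fire T1): [4 2 1]
step 2 (fire T2): [6 2 2]
step 3 (fire T1): [7 4 1]
step 4 (fire T2): [9 4 2]

9 4 2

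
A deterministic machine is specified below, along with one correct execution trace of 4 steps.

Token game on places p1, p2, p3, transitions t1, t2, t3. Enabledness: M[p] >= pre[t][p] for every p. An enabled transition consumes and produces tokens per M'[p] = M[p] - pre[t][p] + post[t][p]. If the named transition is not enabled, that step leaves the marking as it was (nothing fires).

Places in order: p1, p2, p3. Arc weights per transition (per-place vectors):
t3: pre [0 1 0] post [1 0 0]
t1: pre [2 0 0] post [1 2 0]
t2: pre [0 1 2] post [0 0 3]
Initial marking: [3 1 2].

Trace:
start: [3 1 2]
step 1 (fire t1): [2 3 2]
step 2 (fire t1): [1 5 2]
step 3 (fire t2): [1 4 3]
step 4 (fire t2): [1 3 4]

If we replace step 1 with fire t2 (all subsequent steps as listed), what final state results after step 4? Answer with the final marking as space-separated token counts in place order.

(re-executing from step 1 with the substitution; state before step 1: [3 1 2])
step 1 (fire t2): [3 0 3]
step 2 (fire t1): [2 2 3]
step 3 (fire t2): [2 1 4]
step 4 (fire t2): [2 0 5]

2 0 5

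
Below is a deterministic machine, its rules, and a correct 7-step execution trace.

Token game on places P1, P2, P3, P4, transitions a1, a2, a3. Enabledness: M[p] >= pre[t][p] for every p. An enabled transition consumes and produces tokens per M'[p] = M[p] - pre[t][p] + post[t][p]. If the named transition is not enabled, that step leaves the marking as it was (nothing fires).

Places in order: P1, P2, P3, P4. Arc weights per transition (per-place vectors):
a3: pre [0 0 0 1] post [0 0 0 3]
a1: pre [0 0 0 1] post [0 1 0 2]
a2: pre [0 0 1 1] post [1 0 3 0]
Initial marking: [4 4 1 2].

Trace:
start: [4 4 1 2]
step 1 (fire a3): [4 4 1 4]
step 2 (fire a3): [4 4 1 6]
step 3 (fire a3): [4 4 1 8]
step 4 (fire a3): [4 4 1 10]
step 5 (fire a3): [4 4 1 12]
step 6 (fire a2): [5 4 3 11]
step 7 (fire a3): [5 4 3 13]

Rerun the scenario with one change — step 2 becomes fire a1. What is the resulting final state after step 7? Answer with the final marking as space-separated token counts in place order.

(re-executing from step 2 with the substitution; state before step 2: [4 4 1 4])
step 2 (fire a1): [4 5 1 5]
step 3 (fire a3): [4 5 1 7]
step 4 (fire a3): [4 5 1 9]
step 5 (fire a3): [4 5 1 11]
step 6 (fire a2): [5 5 3 10]
step 7 (fire a3): [5 5 3 12]

5 5 3 12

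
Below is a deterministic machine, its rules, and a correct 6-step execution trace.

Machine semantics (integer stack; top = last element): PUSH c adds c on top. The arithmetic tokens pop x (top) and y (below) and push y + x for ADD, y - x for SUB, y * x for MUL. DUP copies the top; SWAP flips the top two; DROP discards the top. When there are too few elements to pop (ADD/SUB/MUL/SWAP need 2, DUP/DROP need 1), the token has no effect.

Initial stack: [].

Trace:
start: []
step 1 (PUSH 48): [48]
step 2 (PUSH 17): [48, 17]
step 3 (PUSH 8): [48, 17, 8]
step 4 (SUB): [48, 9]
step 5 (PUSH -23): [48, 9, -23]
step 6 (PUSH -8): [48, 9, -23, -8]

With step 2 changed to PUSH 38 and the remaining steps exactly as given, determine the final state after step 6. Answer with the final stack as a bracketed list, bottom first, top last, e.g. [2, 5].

(re-executing from step 2 with the substitution; state before step 2: [48])
step 2 (PUSH 38): [48, 38]
step 3 (PUSH 8): [48, 38, 8]
step 4 (SUB): [48, 30]
step 5 (PUSH -23): [48, 30, -23]
step 6 (PUSH -8): [48, 30, -23, -8]

[48, 30, -23, -8]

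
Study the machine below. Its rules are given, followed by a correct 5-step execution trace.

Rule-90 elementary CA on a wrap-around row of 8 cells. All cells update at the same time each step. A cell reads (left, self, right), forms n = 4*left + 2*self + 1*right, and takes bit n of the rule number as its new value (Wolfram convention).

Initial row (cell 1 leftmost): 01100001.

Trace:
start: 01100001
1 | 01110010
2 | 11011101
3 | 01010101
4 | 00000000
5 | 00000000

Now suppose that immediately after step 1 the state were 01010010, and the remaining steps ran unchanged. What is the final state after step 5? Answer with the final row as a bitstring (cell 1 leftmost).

00000000

state after step 1 := 01010010
2 | 10001101
3 | 11011101
4 | 01010101
5 | 00000000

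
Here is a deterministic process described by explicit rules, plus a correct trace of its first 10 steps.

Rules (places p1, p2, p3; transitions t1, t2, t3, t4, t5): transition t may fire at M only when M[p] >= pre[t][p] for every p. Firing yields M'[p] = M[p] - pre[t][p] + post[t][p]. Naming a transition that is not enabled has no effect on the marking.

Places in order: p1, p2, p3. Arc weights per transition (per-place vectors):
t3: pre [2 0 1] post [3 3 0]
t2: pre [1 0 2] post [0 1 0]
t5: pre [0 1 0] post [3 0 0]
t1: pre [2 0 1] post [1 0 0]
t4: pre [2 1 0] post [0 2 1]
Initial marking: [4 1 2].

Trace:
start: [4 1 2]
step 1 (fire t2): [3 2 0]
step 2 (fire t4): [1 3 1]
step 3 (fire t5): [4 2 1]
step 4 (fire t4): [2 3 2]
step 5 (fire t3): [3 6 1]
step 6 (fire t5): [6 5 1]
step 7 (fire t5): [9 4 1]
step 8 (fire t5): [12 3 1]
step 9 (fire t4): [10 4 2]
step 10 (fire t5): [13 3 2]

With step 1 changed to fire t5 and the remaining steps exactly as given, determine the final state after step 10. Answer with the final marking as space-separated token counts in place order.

(re-executing from step 1 with the substitution; state before step 1: [4 1 2])
step 1 (fire t5): [7 0 2]
step 2 (fire t4): [7 0 2]
step 3 (fire t5): [7 0 2]
step 4 (fire t4): [7 0 2]
step 5 (fire t3): [8 3 1]
step 6 (fire t5): [11 2 1]
step 7 (fire t5): [14 1 1]
step 8 (fire t5): [17 0 1]
step 9 (fire t4): [17 0 1]
step 10 (fire t5): [17 0 1]

17 0 1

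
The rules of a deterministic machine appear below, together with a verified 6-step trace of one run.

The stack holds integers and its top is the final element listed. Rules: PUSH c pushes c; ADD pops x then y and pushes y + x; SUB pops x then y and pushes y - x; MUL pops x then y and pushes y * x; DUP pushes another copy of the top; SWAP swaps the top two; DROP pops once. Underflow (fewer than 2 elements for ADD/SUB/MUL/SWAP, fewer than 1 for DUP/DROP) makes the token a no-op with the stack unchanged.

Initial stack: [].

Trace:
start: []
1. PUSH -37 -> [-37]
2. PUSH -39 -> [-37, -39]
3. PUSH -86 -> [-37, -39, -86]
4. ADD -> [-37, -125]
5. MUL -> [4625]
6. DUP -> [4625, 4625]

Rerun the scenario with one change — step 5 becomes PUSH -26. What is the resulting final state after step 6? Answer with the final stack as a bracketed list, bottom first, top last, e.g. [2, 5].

[-37, -125, -26, -26]

(re-executing from step 5 with the substitution; state before step 5: [-37, -125])
5. PUSH -26 -> [-37, -125, -26]
6. DUP -> [-37, -125, -26, -26]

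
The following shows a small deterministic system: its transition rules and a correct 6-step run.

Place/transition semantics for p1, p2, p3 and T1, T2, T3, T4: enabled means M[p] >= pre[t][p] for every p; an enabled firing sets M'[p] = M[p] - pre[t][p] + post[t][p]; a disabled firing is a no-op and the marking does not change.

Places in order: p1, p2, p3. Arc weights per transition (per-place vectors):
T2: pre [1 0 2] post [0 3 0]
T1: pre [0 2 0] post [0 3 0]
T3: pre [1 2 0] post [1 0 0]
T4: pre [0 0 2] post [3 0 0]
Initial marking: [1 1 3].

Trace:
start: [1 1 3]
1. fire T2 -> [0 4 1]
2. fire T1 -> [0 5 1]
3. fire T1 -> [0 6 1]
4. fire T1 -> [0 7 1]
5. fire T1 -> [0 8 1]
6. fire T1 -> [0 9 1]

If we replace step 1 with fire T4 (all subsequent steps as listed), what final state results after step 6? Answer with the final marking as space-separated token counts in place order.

4 1 1

(re-executing from step 1 with the substitution; state before step 1: [1 1 3])
1. fire T4 -> [4 1 1]
2. fire T1 -> [4 1 1]
3. fire T1 -> [4 1 1]
4. fire T1 -> [4 1 1]
5. fire T1 -> [4 1 1]
6. fire T1 -> [4 1 1]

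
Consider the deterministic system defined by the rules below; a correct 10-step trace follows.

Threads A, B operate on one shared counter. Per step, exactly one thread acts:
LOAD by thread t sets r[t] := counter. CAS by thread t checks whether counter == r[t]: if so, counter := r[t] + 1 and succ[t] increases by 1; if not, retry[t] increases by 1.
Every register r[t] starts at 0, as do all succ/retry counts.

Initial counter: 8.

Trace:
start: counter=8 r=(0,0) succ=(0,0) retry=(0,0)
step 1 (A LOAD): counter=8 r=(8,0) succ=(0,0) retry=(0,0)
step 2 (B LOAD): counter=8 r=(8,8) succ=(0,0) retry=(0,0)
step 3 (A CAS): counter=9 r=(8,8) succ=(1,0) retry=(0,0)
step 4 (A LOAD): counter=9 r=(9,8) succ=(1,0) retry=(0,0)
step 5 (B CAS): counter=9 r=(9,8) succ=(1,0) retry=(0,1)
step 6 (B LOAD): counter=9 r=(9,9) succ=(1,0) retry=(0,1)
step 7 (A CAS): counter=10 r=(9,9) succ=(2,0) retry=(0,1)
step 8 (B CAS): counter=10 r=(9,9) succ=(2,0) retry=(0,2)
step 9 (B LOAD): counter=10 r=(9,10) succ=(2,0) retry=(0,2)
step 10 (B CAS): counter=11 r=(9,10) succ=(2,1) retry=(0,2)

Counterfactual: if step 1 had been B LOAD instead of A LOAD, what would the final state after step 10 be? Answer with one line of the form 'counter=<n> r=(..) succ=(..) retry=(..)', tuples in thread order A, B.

(re-executing from step 1 with the substitution; state before step 1: counter=8 r=(0,0) succ=(0,0) retry=(0,0))
step 1 (B LOAD): counter=8 r=(0,8) succ=(0,0) retry=(0,0)
step 2 (B LOAD): counter=8 r=(0,8) succ=(0,0) retry=(0,0)
step 3 (A CAS): counter=8 r=(0,8) succ=(0,0) retry=(1,0)
step 4 (A LOAD): counter=8 r=(8,8) succ=(0,0) retry=(1,0)
step 5 (B CAS): counter=9 r=(8,8) succ=(0,1) retry=(1,0)
step 6 (B LOAD): counter=9 r=(8,9) succ=(0,1) retry=(1,0)
step 7 (A CAS): counter=9 r=(8,9) succ=(0,1) retry=(2,0)
step 8 (B CAS): counter=10 r=(8,9) succ=(0,2) retry=(2,0)
step 9 (B LOAD): counter=10 r=(8,10) succ=(0,2) retry=(2,0)
step 10 (B CAS): counter=11 r=(8,10) succ=(0,3) retry=(2,0)

counter=11 r=(8,10) succ=(0,3) retry=(2,0)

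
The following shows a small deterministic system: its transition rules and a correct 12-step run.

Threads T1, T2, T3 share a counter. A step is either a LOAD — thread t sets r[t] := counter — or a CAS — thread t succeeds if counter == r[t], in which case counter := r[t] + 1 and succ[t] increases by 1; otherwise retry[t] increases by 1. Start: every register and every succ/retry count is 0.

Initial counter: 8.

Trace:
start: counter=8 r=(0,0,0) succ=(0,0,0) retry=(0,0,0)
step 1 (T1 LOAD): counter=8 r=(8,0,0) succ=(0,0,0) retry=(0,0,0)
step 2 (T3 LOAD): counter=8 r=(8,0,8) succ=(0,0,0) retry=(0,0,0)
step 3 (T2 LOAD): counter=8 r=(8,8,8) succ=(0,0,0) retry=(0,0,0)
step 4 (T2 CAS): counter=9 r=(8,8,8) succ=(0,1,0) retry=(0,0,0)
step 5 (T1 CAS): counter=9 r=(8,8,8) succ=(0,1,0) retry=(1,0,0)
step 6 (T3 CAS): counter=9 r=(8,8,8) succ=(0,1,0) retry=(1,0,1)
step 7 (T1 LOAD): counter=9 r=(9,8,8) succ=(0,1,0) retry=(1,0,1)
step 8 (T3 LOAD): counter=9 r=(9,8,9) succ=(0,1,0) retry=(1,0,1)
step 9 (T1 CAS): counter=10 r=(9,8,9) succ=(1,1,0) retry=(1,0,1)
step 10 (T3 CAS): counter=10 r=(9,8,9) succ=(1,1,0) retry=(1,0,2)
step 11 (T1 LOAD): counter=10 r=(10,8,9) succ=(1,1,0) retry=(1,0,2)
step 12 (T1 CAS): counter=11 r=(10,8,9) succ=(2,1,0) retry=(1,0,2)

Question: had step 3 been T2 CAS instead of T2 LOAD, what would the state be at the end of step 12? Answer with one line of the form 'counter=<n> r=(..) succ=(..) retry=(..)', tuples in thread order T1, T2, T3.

(re-executing from step 3 with the substitution; state before step 3: counter=8 r=(8,0,8) succ=(0,0,0) retry=(0,0,0))
step 3 (T2 CAS): counter=8 r=(8,0,8) succ=(0,0,0) retry=(0,1,0)
step 4 (T2 CAS): counter=8 r=(8,0,8) succ=(0,0,0) retry=(0,2,0)
step 5 (T1 CAS): counter=9 r=(8,0,8) succ=(1,0,0) retry=(0,2,0)
step 6 (T3 CAS): counter=9 r=(8,0,8) succ=(1,0,0) retry=(0,2,1)
step 7 (T1 LOAD): counter=9 r=(9,0,8) succ=(1,0,0) retry=(0,2,1)
step 8 (T3 LOAD): counter=9 r=(9,0,9) succ=(1,0,0) retry=(0,2,1)
step 9 (T1 CAS): counter=10 r=(9,0,9) succ=(2,0,0) retry=(0,2,1)
step 10 (T3 CAS): counter=10 r=(9,0,9) succ=(2,0,0) retry=(0,2,2)
step 11 (T1 LOAD): counter=10 r=(10,0,9) succ=(2,0,0) retry=(0,2,2)
step 12 (T1 CAS): counter=11 r=(10,0,9) succ=(3,0,0) retry=(0,2,2)

counter=11 r=(10,0,9) succ=(3,0,0) retry=(0,2,2)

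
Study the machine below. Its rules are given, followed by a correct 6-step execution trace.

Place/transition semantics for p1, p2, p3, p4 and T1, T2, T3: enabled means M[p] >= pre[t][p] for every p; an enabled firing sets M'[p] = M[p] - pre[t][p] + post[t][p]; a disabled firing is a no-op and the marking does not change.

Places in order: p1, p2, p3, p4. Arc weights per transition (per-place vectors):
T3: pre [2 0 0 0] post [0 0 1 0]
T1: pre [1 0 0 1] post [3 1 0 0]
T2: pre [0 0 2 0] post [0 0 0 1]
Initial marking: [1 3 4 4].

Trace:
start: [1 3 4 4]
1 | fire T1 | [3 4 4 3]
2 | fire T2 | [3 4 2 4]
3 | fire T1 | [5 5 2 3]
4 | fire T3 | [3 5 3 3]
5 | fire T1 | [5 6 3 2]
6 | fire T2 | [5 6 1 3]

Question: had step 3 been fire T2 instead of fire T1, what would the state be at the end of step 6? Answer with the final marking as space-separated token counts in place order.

3 5 1 4

(re-executing from step 3 with the substitution; state before step 3: [3 4 2 4])
3 | fire T2 | [3 4 0 5]
4 | fire T3 | [1 4 1 5]
5 | fire T1 | [3 5 1 4]
6 | fire T2 | [3 5 1 4]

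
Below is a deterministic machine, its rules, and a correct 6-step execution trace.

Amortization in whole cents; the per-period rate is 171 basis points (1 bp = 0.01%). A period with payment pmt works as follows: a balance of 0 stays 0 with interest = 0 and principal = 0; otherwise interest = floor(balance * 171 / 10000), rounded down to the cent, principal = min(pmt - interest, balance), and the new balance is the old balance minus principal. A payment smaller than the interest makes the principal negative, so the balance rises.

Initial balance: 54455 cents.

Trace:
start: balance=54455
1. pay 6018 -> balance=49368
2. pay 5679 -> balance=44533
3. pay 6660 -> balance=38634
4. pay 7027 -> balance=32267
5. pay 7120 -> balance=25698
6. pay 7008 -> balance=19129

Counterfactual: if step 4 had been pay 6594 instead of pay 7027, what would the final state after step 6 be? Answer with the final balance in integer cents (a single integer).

(re-executing from step 4 with the substitution; state before step 4: balance=38634)
4. pay 6594 -> balance=32700
5. pay 7120 -> balance=26139
6. pay 7008 -> balance=19577

19577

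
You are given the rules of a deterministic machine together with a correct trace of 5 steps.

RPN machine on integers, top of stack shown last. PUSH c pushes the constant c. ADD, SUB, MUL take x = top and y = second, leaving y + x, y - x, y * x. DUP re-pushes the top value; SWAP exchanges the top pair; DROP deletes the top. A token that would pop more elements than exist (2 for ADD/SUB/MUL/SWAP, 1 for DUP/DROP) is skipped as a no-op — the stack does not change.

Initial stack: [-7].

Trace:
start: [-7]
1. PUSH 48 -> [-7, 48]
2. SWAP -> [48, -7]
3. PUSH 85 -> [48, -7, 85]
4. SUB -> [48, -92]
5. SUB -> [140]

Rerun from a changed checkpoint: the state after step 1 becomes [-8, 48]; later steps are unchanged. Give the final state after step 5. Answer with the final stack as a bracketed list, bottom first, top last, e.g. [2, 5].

state after step 1 := [-8, 48]
2. SWAP -> [48, -8]
3. PUSH 85 -> [48, -8, 85]
4. SUB -> [48, -93]
5. SUB -> [141]

[141]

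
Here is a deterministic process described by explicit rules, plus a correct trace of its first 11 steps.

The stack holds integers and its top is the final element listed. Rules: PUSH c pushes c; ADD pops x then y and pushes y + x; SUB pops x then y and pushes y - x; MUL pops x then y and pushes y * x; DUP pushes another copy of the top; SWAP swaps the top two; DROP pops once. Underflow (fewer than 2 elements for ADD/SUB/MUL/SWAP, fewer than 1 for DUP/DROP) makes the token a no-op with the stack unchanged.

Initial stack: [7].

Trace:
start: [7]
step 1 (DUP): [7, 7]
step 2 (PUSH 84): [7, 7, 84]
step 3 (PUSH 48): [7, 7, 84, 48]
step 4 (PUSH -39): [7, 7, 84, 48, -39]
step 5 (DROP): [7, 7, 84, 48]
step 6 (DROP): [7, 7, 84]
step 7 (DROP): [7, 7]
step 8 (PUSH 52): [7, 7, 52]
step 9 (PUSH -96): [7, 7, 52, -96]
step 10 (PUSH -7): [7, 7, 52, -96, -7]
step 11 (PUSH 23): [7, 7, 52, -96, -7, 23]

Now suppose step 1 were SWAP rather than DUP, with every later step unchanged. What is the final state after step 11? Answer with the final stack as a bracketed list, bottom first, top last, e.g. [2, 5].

[7, 52, -96, -7, 23]

(re-executing from step 1 with the substitution; state before step 1: [7])
step 1 (SWAP): [7]
step 2 (PUSH 84): [7, 84]
step 3 (PUSH 48): [7, 84, 48]
step 4 (PUSH -39): [7, 84, 48, -39]
step 5 (DROP): [7, 84, 48]
step 6 (DROP): [7, 84]
step 7 (DROP): [7]
step 8 (PUSH 52): [7, 52]
step 9 (PUSH -96): [7, 52, -96]
step 10 (PUSH -7): [7, 52, -96, -7]
step 11 (PUSH 23): [7, 52, -96, -7, 23]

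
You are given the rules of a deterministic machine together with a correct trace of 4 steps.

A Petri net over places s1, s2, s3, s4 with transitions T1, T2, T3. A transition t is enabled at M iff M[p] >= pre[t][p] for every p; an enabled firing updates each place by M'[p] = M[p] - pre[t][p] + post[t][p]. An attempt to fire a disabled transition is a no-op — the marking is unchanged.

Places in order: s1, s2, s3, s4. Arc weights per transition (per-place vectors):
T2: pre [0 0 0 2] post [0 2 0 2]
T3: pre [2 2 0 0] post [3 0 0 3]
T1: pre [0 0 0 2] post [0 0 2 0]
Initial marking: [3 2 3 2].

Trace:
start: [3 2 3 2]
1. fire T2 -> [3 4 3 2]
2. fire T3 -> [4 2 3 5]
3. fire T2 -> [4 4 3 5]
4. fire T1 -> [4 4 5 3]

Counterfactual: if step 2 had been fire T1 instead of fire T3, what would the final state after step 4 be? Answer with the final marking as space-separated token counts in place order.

3 4 5 0

(re-executing from step 2 with the substitution; state before step 2: [3 4 3 2])
2. fire T1 -> [3 4 5 0]
3. fire T2 -> [3 4 5 0]
4. fire T1 -> [3 4 5 0]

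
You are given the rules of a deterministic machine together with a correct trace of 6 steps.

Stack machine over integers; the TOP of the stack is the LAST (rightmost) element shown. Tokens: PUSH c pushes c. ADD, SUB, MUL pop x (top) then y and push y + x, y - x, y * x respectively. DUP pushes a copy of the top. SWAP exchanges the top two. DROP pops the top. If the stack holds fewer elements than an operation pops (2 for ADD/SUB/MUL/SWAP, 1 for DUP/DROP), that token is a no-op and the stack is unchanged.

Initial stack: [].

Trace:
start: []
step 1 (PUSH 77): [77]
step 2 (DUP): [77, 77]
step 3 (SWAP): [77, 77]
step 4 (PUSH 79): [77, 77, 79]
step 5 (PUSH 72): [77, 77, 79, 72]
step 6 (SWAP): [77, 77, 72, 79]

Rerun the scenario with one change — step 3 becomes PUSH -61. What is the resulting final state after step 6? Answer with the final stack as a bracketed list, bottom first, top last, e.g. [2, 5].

[77, 77, -61, 72, 79]

(re-executing from step 3 with the substitution; state before step 3: [77, 77])
step 3 (PUSH -61): [77, 77, -61]
step 4 (PUSH 79): [77, 77, -61, 79]
step 5 (PUSH 72): [77, 77, -61, 79, 72]
step 6 (SWAP): [77, 77, -61, 72, 79]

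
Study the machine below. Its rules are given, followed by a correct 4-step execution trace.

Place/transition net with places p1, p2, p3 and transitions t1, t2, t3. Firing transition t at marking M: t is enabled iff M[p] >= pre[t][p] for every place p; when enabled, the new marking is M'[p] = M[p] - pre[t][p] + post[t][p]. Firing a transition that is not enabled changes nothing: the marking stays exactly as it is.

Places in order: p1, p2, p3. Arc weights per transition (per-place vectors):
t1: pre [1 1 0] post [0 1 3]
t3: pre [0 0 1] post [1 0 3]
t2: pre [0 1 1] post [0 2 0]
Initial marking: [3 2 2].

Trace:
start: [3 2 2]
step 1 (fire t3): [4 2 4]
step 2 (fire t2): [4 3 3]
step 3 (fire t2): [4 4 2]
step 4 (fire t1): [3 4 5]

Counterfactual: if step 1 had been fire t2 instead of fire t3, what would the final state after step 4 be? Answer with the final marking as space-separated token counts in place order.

(re-executing from step 1 with the substitution; state before step 1: [3 2 2])
step 1 (fire t2): [3 3 1]
step 2 (fire t2): [3 4 0]
step 3 (fire t2): [3 4 0]
step 4 (fire t1): [2 4 3]

2 4 3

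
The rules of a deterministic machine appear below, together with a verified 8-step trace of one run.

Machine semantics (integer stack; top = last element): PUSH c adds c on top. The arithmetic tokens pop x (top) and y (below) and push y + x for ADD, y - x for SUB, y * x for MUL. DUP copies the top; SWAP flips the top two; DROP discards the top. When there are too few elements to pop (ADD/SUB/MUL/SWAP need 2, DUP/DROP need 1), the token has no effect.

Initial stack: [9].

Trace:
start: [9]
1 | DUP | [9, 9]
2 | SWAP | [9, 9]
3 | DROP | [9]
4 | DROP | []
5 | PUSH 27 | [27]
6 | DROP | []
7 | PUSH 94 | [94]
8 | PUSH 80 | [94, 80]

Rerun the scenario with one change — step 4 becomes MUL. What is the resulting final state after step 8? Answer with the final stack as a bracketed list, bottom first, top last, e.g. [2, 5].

[9, 94, 80]

(re-executing from step 4 with the substitution; state before step 4: [9])
4 | MUL | [9]
5 | PUSH 27 | [9, 27]
6 | DROP | [9]
7 | PUSH 94 | [9, 94]
8 | PUSH 80 | [9, 94, 80]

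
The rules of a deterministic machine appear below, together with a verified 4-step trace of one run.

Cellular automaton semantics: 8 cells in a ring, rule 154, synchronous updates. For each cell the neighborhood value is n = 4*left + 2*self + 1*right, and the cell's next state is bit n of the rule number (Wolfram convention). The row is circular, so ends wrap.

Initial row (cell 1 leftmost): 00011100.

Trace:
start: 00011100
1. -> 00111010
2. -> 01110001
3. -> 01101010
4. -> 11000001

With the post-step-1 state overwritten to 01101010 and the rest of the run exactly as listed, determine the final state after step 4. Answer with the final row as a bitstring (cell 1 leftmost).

state after step 1 := 01101010
2. -> 11000001
3. -> 10100011
4. -> 00010111

00010111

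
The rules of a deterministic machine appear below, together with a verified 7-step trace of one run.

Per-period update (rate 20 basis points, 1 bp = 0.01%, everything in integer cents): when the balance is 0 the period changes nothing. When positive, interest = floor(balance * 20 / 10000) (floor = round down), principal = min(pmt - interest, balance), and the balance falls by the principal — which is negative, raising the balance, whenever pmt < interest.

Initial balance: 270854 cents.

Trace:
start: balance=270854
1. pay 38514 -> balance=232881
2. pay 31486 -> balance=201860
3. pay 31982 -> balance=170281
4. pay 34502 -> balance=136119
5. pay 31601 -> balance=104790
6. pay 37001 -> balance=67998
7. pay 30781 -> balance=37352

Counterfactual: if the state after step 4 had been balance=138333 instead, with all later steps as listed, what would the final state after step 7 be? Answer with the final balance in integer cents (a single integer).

state after step 4 := balance=138333
5. pay 31601 -> balance=107008
6. pay 37001 -> balance=70221
7. pay 30781 -> balance=39580

39580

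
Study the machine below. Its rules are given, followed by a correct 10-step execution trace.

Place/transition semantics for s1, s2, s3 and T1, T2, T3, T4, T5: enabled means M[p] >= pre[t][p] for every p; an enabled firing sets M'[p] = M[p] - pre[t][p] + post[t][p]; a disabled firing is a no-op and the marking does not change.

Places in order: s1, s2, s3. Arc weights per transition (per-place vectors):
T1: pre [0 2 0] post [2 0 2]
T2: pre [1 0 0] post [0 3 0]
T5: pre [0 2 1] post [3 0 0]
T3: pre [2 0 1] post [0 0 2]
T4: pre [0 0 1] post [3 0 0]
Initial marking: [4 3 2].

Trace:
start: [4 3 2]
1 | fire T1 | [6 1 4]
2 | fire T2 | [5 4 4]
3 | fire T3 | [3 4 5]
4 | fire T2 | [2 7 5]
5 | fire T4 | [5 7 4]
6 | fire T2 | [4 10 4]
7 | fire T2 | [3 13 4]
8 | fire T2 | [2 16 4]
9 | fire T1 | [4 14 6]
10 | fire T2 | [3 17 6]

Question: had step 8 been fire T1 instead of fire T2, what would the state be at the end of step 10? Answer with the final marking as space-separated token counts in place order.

6 12 8

(re-executing from step 8 with the substitution; state before step 8: [3 13 4])
8 | fire T1 | [5 11 6]
9 | fire T1 | [7 9 8]
10 | fire T2 | [6 12 8]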